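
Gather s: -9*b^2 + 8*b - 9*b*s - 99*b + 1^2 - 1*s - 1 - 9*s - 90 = -9*b^2 - 91*b + s*(-9*b - 10) - 90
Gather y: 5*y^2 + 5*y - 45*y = 5*y^2 - 40*y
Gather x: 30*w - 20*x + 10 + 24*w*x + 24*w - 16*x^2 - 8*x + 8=54*w - 16*x^2 + x*(24*w - 28) + 18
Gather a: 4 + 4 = 8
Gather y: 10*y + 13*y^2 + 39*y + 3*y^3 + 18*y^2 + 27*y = 3*y^3 + 31*y^2 + 76*y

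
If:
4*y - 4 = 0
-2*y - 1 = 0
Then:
No Solution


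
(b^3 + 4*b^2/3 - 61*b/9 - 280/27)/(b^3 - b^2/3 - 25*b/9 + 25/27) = (9*b^2 - 3*b - 56)/(9*b^2 - 18*b + 5)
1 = 1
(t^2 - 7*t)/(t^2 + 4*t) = (t - 7)/(t + 4)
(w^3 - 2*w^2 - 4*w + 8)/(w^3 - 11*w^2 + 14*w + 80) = (w^2 - 4*w + 4)/(w^2 - 13*w + 40)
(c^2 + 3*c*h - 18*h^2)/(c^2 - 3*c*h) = (c + 6*h)/c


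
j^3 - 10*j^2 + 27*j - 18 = (j - 6)*(j - 3)*(j - 1)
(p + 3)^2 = p^2 + 6*p + 9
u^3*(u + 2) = u^4 + 2*u^3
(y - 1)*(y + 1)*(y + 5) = y^3 + 5*y^2 - y - 5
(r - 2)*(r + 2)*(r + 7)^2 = r^4 + 14*r^3 + 45*r^2 - 56*r - 196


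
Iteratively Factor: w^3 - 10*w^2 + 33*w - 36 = (w - 3)*(w^2 - 7*w + 12) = (w - 4)*(w - 3)*(w - 3)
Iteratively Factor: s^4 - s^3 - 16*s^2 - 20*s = (s + 2)*(s^3 - 3*s^2 - 10*s) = (s - 5)*(s + 2)*(s^2 + 2*s) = (s - 5)*(s + 2)^2*(s)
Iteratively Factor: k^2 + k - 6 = (k + 3)*(k - 2)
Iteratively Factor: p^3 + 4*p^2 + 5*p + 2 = (p + 1)*(p^2 + 3*p + 2) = (p + 1)^2*(p + 2)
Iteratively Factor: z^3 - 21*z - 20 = (z + 1)*(z^2 - z - 20) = (z + 1)*(z + 4)*(z - 5)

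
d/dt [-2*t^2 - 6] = -4*t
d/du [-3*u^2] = -6*u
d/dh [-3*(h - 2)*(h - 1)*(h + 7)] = -9*h^2 - 24*h + 57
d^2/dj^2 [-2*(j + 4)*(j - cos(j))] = -2*(j + 4)*cos(j) - 4*sin(j) - 4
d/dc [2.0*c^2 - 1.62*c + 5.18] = 4.0*c - 1.62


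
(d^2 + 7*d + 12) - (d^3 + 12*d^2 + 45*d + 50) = -d^3 - 11*d^2 - 38*d - 38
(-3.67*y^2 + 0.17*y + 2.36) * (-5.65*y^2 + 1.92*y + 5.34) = 20.7355*y^4 - 8.0069*y^3 - 32.6054*y^2 + 5.439*y + 12.6024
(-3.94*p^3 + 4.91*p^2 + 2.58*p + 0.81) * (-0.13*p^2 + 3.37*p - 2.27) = 0.5122*p^5 - 13.9161*p^4 + 25.1551*p^3 - 2.5564*p^2 - 3.1269*p - 1.8387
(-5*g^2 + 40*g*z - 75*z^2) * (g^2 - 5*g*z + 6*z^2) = -5*g^4 + 65*g^3*z - 305*g^2*z^2 + 615*g*z^3 - 450*z^4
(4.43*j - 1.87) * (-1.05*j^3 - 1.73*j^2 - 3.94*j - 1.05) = -4.6515*j^4 - 5.7004*j^3 - 14.2191*j^2 + 2.7163*j + 1.9635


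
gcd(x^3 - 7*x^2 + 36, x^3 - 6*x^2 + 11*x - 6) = x - 3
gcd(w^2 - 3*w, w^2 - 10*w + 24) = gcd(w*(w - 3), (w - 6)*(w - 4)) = 1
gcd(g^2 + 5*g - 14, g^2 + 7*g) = g + 7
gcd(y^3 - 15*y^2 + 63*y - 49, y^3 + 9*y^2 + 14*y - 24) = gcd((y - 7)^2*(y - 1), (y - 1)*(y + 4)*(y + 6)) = y - 1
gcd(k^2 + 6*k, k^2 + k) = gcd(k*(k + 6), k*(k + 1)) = k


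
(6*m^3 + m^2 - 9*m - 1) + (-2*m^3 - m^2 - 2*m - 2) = 4*m^3 - 11*m - 3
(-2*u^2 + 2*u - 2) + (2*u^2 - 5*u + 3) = 1 - 3*u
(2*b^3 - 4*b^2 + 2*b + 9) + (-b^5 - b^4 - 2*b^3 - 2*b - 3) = -b^5 - b^4 - 4*b^2 + 6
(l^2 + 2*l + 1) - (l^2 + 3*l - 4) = 5 - l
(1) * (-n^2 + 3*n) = -n^2 + 3*n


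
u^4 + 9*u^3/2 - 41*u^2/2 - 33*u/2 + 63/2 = (u - 3)*(u - 1)*(u + 3/2)*(u + 7)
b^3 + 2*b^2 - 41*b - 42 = (b - 6)*(b + 1)*(b + 7)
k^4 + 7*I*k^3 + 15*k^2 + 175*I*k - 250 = (k - 5*I)*(k + 2*I)*(k + 5*I)^2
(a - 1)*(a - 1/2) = a^2 - 3*a/2 + 1/2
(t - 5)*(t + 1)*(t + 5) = t^3 + t^2 - 25*t - 25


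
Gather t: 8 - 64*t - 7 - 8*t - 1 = -72*t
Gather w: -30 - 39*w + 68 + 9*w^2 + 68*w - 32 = 9*w^2 + 29*w + 6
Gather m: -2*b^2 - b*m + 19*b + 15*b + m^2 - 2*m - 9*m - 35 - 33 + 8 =-2*b^2 + 34*b + m^2 + m*(-b - 11) - 60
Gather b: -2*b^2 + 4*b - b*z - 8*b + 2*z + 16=-2*b^2 + b*(-z - 4) + 2*z + 16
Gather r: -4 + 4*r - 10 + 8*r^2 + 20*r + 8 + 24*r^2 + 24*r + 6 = 32*r^2 + 48*r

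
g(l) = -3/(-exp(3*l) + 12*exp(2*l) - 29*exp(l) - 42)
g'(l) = -3*(3*exp(3*l) - 24*exp(2*l) + 29*exp(l))/(-exp(3*l) + 12*exp(2*l) - 29*exp(l) - 42)^2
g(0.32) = 0.05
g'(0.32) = -0.00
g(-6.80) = 0.07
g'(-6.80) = -0.00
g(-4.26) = 0.07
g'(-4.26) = -0.00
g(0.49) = 0.05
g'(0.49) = 0.00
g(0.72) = 0.05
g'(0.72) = 0.01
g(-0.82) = 0.06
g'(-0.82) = -0.01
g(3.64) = 0.00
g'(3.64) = -0.00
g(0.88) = 0.05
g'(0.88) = 0.03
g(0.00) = 0.05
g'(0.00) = -0.00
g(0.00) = 0.05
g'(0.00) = -0.00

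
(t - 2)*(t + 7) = t^2 + 5*t - 14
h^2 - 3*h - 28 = (h - 7)*(h + 4)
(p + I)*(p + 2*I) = p^2 + 3*I*p - 2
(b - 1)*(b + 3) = b^2 + 2*b - 3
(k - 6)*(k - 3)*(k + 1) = k^3 - 8*k^2 + 9*k + 18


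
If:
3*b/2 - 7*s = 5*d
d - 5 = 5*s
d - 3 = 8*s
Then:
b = 278/9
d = 25/3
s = 2/3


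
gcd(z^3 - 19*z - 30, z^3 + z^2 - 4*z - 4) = z + 2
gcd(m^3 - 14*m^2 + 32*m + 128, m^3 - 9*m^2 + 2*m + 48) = m^2 - 6*m - 16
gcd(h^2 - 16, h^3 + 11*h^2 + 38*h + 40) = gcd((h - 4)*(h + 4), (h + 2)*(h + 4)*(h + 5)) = h + 4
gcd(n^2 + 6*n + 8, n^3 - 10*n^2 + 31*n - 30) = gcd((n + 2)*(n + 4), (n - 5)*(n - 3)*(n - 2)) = 1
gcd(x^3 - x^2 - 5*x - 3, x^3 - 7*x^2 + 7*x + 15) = x^2 - 2*x - 3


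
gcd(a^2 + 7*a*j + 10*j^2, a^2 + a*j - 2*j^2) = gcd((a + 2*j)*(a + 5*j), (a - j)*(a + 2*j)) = a + 2*j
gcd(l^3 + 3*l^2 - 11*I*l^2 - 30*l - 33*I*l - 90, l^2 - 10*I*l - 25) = l - 5*I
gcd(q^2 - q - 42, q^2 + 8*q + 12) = q + 6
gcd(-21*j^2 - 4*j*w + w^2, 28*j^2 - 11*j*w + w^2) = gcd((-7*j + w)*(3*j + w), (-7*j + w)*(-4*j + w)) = -7*j + w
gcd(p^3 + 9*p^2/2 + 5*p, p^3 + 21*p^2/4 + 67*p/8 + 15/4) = p^2 + 9*p/2 + 5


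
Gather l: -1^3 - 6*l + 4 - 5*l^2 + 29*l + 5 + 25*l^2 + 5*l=20*l^2 + 28*l + 8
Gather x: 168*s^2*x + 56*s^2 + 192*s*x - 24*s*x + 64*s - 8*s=56*s^2 + 56*s + x*(168*s^2 + 168*s)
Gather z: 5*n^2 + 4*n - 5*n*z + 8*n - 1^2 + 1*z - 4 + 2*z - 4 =5*n^2 + 12*n + z*(3 - 5*n) - 9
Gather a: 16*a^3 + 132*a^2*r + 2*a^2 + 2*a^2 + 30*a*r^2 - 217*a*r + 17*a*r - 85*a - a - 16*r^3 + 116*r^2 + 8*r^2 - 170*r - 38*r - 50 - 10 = 16*a^3 + a^2*(132*r + 4) + a*(30*r^2 - 200*r - 86) - 16*r^3 + 124*r^2 - 208*r - 60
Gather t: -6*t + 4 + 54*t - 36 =48*t - 32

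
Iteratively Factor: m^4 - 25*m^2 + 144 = (m + 4)*(m^3 - 4*m^2 - 9*m + 36) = (m - 3)*(m + 4)*(m^2 - m - 12) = (m - 3)*(m + 3)*(m + 4)*(m - 4)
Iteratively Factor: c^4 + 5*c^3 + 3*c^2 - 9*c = (c + 3)*(c^3 + 2*c^2 - 3*c) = (c - 1)*(c + 3)*(c^2 + 3*c) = c*(c - 1)*(c + 3)*(c + 3)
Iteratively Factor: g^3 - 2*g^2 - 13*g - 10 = (g + 2)*(g^2 - 4*g - 5) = (g - 5)*(g + 2)*(g + 1)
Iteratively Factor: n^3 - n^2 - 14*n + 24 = (n + 4)*(n^2 - 5*n + 6) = (n - 3)*(n + 4)*(n - 2)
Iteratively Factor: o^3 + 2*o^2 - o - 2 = (o - 1)*(o^2 + 3*o + 2) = (o - 1)*(o + 1)*(o + 2)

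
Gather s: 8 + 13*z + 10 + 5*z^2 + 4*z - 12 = 5*z^2 + 17*z + 6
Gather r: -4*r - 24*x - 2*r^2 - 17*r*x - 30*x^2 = -2*r^2 + r*(-17*x - 4) - 30*x^2 - 24*x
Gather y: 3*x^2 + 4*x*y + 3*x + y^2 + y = 3*x^2 + 3*x + y^2 + y*(4*x + 1)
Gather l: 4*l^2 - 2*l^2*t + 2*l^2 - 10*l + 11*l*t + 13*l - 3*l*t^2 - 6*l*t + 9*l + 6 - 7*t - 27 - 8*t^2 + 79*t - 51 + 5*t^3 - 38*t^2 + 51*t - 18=l^2*(6 - 2*t) + l*(-3*t^2 + 5*t + 12) + 5*t^3 - 46*t^2 + 123*t - 90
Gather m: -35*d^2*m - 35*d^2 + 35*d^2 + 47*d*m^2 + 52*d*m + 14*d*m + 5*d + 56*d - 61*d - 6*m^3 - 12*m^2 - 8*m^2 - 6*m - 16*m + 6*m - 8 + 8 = -6*m^3 + m^2*(47*d - 20) + m*(-35*d^2 + 66*d - 16)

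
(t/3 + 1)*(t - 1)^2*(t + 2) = t^4/3 + t^3 - t^2 - 7*t/3 + 2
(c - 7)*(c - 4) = c^2 - 11*c + 28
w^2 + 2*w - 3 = (w - 1)*(w + 3)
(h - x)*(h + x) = h^2 - x^2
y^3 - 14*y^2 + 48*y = y*(y - 8)*(y - 6)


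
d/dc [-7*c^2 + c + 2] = 1 - 14*c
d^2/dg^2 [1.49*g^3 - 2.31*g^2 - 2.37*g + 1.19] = 8.94*g - 4.62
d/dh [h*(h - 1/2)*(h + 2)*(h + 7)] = 4*h^3 + 51*h^2/2 + 19*h - 7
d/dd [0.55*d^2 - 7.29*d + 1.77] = 1.1*d - 7.29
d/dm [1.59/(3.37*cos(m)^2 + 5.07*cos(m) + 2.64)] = (10.7166*cos(m) + 8.0613)*sin(m)/(3.37*cos(m)^2 + 5.07*cos(m) + 2.64)^2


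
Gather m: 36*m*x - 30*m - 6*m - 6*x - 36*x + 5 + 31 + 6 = m*(36*x - 36) - 42*x + 42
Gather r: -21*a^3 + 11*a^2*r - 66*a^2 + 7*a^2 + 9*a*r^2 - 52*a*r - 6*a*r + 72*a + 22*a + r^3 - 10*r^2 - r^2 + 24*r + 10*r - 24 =-21*a^3 - 59*a^2 + 94*a + r^3 + r^2*(9*a - 11) + r*(11*a^2 - 58*a + 34) - 24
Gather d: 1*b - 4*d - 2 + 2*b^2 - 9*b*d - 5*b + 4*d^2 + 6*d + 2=2*b^2 - 4*b + 4*d^2 + d*(2 - 9*b)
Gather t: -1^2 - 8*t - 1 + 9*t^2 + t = 9*t^2 - 7*t - 2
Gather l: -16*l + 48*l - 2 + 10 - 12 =32*l - 4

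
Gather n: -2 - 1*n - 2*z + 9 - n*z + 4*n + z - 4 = n*(3 - z) - z + 3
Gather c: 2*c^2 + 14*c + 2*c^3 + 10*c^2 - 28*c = 2*c^3 + 12*c^2 - 14*c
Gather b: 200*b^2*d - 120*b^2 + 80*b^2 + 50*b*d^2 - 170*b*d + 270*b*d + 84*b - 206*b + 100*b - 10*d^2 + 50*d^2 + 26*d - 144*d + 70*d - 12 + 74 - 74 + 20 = b^2*(200*d - 40) + b*(50*d^2 + 100*d - 22) + 40*d^2 - 48*d + 8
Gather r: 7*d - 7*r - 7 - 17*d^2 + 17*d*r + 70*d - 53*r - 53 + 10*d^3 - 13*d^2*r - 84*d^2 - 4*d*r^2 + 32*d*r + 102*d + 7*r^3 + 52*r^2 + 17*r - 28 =10*d^3 - 101*d^2 + 179*d + 7*r^3 + r^2*(52 - 4*d) + r*(-13*d^2 + 49*d - 43) - 88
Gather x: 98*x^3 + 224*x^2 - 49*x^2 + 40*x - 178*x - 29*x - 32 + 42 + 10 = 98*x^3 + 175*x^2 - 167*x + 20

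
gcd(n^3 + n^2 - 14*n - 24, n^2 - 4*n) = n - 4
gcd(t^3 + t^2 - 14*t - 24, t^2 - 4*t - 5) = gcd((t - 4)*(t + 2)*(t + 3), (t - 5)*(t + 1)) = 1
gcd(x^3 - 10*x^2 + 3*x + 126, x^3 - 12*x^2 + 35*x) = x - 7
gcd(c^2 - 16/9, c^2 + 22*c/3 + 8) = c + 4/3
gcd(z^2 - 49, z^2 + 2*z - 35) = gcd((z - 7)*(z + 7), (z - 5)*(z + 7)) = z + 7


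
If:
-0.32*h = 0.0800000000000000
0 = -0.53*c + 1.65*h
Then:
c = -0.78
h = -0.25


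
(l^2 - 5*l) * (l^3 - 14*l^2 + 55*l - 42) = l^5 - 19*l^4 + 125*l^3 - 317*l^2 + 210*l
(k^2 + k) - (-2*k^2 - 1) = 3*k^2 + k + 1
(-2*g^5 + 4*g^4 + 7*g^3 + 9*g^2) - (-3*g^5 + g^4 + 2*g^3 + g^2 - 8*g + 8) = g^5 + 3*g^4 + 5*g^3 + 8*g^2 + 8*g - 8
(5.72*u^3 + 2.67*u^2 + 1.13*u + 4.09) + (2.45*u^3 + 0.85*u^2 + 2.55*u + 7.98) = 8.17*u^3 + 3.52*u^2 + 3.68*u + 12.07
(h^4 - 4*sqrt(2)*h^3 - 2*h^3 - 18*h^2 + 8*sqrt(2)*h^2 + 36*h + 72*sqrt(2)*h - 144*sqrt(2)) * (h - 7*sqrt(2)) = h^5 - 11*sqrt(2)*h^4 - 2*h^4 + 22*sqrt(2)*h^3 + 38*h^3 - 76*h^2 + 198*sqrt(2)*h^2 - 1008*h - 396*sqrt(2)*h + 2016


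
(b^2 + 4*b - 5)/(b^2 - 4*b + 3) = (b + 5)/(b - 3)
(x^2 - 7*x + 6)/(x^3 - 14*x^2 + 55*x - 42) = 1/(x - 7)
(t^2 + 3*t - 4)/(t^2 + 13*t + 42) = (t^2 + 3*t - 4)/(t^2 + 13*t + 42)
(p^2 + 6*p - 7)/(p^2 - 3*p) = (p^2 + 6*p - 7)/(p*(p - 3))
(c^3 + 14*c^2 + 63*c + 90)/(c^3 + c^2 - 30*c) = (c^2 + 8*c + 15)/(c*(c - 5))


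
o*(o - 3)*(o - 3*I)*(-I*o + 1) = -I*o^4 - 2*o^3 + 3*I*o^3 + 6*o^2 - 3*I*o^2 + 9*I*o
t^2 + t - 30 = (t - 5)*(t + 6)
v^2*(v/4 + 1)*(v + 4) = v^4/4 + 2*v^3 + 4*v^2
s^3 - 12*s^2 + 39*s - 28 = (s - 7)*(s - 4)*(s - 1)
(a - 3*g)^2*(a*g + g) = a^3*g - 6*a^2*g^2 + a^2*g + 9*a*g^3 - 6*a*g^2 + 9*g^3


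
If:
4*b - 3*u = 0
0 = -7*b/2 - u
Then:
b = 0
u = 0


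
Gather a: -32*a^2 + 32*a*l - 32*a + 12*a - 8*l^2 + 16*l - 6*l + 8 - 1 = -32*a^2 + a*(32*l - 20) - 8*l^2 + 10*l + 7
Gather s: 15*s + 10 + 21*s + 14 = 36*s + 24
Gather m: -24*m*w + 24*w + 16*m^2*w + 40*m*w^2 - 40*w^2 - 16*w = 16*m^2*w + m*(40*w^2 - 24*w) - 40*w^2 + 8*w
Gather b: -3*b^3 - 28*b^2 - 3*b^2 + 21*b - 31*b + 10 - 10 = -3*b^3 - 31*b^2 - 10*b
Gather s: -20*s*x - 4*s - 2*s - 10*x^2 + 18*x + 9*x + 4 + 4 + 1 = s*(-20*x - 6) - 10*x^2 + 27*x + 9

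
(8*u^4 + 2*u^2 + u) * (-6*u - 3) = -48*u^5 - 24*u^4 - 12*u^3 - 12*u^2 - 3*u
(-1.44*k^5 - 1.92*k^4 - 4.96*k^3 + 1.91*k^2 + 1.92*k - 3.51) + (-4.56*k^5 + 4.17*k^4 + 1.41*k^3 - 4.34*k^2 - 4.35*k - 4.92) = -6.0*k^5 + 2.25*k^4 - 3.55*k^3 - 2.43*k^2 - 2.43*k - 8.43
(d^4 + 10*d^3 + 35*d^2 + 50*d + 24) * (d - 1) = d^5 + 9*d^4 + 25*d^3 + 15*d^2 - 26*d - 24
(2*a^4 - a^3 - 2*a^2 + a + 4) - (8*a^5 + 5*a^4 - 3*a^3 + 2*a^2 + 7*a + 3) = -8*a^5 - 3*a^4 + 2*a^3 - 4*a^2 - 6*a + 1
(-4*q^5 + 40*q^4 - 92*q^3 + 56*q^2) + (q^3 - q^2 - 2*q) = -4*q^5 + 40*q^4 - 91*q^3 + 55*q^2 - 2*q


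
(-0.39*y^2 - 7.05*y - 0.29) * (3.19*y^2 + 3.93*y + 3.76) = -1.2441*y^4 - 24.0222*y^3 - 30.098*y^2 - 27.6477*y - 1.0904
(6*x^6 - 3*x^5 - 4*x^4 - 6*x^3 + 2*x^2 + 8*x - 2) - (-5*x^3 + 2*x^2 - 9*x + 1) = 6*x^6 - 3*x^5 - 4*x^4 - x^3 + 17*x - 3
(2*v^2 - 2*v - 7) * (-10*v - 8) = -20*v^3 + 4*v^2 + 86*v + 56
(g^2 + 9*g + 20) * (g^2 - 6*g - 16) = g^4 + 3*g^3 - 50*g^2 - 264*g - 320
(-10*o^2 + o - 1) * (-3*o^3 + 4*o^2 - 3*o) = 30*o^5 - 43*o^4 + 37*o^3 - 7*o^2 + 3*o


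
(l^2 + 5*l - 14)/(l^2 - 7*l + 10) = (l + 7)/(l - 5)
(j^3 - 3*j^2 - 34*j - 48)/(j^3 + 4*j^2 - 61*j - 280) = (j^2 + 5*j + 6)/(j^2 + 12*j + 35)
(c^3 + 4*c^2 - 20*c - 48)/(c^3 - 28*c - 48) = (c^2 + 2*c - 24)/(c^2 - 2*c - 24)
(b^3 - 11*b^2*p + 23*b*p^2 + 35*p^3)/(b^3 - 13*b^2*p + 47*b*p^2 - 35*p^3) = (-b - p)/(-b + p)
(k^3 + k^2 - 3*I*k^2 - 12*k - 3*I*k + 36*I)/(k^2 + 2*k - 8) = (k^2 - 3*k*(1 + I) + 9*I)/(k - 2)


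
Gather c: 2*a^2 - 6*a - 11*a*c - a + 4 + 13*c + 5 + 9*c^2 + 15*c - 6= 2*a^2 - 7*a + 9*c^2 + c*(28 - 11*a) + 3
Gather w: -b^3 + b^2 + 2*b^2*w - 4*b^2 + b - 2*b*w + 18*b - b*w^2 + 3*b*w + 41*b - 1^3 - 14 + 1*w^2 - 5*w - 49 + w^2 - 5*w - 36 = -b^3 - 3*b^2 + 60*b + w^2*(2 - b) + w*(2*b^2 + b - 10) - 100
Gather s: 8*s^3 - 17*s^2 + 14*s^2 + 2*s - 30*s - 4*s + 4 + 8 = 8*s^3 - 3*s^2 - 32*s + 12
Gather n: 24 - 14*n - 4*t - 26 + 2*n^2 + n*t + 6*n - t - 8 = 2*n^2 + n*(t - 8) - 5*t - 10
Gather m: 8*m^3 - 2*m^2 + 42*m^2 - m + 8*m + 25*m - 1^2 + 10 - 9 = 8*m^3 + 40*m^2 + 32*m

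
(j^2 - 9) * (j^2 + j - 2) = j^4 + j^3 - 11*j^2 - 9*j + 18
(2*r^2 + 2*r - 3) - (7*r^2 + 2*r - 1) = -5*r^2 - 2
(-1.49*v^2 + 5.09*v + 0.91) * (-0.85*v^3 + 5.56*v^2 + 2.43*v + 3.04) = 1.2665*v^5 - 12.6109*v^4 + 23.9062*v^3 + 12.8987*v^2 + 17.6849*v + 2.7664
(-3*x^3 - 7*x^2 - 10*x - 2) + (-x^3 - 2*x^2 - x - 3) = -4*x^3 - 9*x^2 - 11*x - 5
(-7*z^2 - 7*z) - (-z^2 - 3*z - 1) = -6*z^2 - 4*z + 1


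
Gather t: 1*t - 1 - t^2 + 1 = -t^2 + t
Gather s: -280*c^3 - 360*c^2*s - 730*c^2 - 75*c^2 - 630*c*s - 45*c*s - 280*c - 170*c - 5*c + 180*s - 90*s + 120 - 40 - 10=-280*c^3 - 805*c^2 - 455*c + s*(-360*c^2 - 675*c + 90) + 70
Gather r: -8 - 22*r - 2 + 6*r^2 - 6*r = 6*r^2 - 28*r - 10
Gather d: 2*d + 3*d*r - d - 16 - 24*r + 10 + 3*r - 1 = d*(3*r + 1) - 21*r - 7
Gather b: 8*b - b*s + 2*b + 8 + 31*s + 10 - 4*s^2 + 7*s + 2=b*(10 - s) - 4*s^2 + 38*s + 20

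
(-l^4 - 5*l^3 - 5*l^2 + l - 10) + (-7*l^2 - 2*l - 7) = -l^4 - 5*l^3 - 12*l^2 - l - 17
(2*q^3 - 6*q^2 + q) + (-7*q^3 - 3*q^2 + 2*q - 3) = -5*q^3 - 9*q^2 + 3*q - 3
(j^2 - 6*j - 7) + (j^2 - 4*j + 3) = 2*j^2 - 10*j - 4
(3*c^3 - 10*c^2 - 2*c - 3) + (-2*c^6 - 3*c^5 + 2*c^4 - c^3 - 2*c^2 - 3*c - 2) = -2*c^6 - 3*c^5 + 2*c^4 + 2*c^3 - 12*c^2 - 5*c - 5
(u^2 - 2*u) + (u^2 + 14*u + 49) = 2*u^2 + 12*u + 49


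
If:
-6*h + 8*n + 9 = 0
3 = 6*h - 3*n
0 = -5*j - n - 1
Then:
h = -1/10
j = 1/25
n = -6/5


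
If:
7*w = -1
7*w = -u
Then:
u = 1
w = -1/7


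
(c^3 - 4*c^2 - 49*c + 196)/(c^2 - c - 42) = (c^2 + 3*c - 28)/(c + 6)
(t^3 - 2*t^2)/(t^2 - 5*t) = t*(t - 2)/(t - 5)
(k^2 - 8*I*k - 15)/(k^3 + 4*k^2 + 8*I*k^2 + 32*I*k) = (k^2 - 8*I*k - 15)/(k*(k^2 + 4*k + 8*I*k + 32*I))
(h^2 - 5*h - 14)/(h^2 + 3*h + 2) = (h - 7)/(h + 1)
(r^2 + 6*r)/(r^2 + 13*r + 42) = r/(r + 7)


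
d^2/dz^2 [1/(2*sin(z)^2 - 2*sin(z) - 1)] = 2*(8*sin(z)^4 - 6*sin(z)^3 - 6*sin(z)^2 + 11*sin(z) - 6)/(2*sin(z) + cos(2*z))^3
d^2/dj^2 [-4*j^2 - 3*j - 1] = -8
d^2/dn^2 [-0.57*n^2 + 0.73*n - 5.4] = -1.14000000000000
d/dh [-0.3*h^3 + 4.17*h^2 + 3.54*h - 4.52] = -0.9*h^2 + 8.34*h + 3.54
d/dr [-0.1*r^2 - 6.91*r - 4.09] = -0.2*r - 6.91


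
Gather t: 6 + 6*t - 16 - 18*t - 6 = -12*t - 16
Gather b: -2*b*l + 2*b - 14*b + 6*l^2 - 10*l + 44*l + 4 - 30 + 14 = b*(-2*l - 12) + 6*l^2 + 34*l - 12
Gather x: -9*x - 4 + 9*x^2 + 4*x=9*x^2 - 5*x - 4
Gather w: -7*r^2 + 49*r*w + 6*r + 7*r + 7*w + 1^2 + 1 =-7*r^2 + 13*r + w*(49*r + 7) + 2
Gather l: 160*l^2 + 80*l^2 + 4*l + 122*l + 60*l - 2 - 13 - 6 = 240*l^2 + 186*l - 21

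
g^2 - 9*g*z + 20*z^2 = (g - 5*z)*(g - 4*z)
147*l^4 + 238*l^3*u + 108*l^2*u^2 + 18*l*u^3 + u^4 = (l + u)*(3*l + u)*(7*l + u)^2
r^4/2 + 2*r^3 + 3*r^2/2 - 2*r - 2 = (r/2 + 1)*(r - 1)*(r + 1)*(r + 2)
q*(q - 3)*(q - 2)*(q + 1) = q^4 - 4*q^3 + q^2 + 6*q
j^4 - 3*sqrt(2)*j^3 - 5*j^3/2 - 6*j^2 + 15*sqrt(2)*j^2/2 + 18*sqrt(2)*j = j*(j - 4)*(j + 3/2)*(j - 3*sqrt(2))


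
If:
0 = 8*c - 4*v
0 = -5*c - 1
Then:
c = -1/5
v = -2/5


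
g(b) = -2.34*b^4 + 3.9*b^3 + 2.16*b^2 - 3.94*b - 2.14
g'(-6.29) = 2761.10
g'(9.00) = -5840.80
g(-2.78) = -198.05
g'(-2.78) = 275.57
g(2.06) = -9.14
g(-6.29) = -4525.29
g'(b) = -9.36*b^3 + 11.7*b^2 + 4.32*b - 3.94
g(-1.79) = -34.56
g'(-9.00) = 7728.32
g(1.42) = -1.73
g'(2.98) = -134.86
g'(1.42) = -1.01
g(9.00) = -12372.28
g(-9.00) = -17987.56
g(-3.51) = -485.53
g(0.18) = -2.76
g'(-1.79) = 79.50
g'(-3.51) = 529.80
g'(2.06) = -27.21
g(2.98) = -76.03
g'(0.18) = -2.84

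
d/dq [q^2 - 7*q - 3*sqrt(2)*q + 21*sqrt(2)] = 2*q - 7 - 3*sqrt(2)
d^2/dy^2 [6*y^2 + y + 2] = 12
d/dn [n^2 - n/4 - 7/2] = 2*n - 1/4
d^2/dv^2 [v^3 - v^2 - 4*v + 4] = 6*v - 2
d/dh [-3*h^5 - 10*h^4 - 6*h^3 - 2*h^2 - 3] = h*(-15*h^3 - 40*h^2 - 18*h - 4)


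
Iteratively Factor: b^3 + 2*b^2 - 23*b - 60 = (b - 5)*(b^2 + 7*b + 12) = (b - 5)*(b + 4)*(b + 3)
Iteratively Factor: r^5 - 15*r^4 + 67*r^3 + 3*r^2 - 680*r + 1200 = (r + 3)*(r^4 - 18*r^3 + 121*r^2 - 360*r + 400) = (r - 4)*(r + 3)*(r^3 - 14*r^2 + 65*r - 100) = (r - 4)^2*(r + 3)*(r^2 - 10*r + 25) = (r - 5)*(r - 4)^2*(r + 3)*(r - 5)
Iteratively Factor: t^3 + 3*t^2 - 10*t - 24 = (t + 2)*(t^2 + t - 12) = (t - 3)*(t + 2)*(t + 4)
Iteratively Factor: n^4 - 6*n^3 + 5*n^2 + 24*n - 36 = (n - 2)*(n^3 - 4*n^2 - 3*n + 18) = (n - 2)*(n + 2)*(n^2 - 6*n + 9) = (n - 3)*(n - 2)*(n + 2)*(n - 3)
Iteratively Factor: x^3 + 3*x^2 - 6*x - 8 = (x - 2)*(x^2 + 5*x + 4) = (x - 2)*(x + 1)*(x + 4)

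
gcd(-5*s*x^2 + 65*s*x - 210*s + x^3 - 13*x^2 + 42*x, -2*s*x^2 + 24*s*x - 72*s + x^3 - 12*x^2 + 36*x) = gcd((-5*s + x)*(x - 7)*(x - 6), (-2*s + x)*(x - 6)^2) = x - 6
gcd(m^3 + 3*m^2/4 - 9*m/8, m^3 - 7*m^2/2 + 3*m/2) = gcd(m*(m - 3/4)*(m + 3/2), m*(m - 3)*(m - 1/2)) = m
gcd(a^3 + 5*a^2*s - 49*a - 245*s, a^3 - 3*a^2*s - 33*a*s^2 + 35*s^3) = a + 5*s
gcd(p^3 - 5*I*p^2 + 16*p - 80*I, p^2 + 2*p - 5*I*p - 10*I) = p - 5*I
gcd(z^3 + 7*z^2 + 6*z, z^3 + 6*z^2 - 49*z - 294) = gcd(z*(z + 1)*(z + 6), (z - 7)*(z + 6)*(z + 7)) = z + 6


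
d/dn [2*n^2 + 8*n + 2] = 4*n + 8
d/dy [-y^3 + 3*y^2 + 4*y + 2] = -3*y^2 + 6*y + 4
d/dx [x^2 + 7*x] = 2*x + 7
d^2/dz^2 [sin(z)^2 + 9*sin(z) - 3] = -9*sin(z) + 2*cos(2*z)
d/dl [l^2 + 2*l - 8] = 2*l + 2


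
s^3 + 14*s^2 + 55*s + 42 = (s + 1)*(s + 6)*(s + 7)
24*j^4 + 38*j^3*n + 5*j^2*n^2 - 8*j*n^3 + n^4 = (-6*j + n)*(-4*j + n)*(j + n)^2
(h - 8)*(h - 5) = h^2 - 13*h + 40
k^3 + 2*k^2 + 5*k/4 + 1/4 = (k + 1/2)^2*(k + 1)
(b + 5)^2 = b^2 + 10*b + 25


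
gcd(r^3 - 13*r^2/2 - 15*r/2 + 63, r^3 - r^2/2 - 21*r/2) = r^2 - r/2 - 21/2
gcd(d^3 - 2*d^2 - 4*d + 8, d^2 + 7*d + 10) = d + 2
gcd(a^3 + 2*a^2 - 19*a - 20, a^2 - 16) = a - 4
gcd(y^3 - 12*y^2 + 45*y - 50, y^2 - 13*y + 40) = y - 5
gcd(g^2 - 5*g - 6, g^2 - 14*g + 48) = g - 6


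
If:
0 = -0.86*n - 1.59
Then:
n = -1.85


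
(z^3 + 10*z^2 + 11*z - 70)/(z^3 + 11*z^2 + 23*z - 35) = (z - 2)/(z - 1)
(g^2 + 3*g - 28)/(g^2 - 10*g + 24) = (g + 7)/(g - 6)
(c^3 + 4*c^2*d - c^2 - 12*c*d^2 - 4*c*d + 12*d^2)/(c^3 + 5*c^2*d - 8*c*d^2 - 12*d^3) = (c - 1)/(c + d)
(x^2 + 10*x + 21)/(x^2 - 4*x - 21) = (x + 7)/(x - 7)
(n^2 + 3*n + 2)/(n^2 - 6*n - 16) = (n + 1)/(n - 8)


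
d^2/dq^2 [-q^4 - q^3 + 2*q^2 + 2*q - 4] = -12*q^2 - 6*q + 4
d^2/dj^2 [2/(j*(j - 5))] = 4*(j^2 + j*(j - 5) + (j - 5)^2)/(j^3*(j - 5)^3)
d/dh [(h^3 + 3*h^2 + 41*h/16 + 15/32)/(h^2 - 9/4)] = (16*h^2 - 48*h - 41)/(4*(4*h^2 - 12*h + 9))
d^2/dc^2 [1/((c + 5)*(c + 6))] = 2*((c + 5)^2 + (c + 5)*(c + 6) + (c + 6)^2)/((c + 5)^3*(c + 6)^3)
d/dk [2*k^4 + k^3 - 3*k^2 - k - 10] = 8*k^3 + 3*k^2 - 6*k - 1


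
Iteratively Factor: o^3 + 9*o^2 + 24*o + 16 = (o + 1)*(o^2 + 8*o + 16) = (o + 1)*(o + 4)*(o + 4)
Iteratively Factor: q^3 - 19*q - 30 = (q + 2)*(q^2 - 2*q - 15) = (q + 2)*(q + 3)*(q - 5)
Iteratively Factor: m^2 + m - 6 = (m - 2)*(m + 3)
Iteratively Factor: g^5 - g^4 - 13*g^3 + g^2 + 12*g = (g + 3)*(g^4 - 4*g^3 - g^2 + 4*g) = g*(g + 3)*(g^3 - 4*g^2 - g + 4) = g*(g + 1)*(g + 3)*(g^2 - 5*g + 4) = g*(g - 4)*(g + 1)*(g + 3)*(g - 1)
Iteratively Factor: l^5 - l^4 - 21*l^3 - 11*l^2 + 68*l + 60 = (l + 2)*(l^4 - 3*l^3 - 15*l^2 + 19*l + 30) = (l - 2)*(l + 2)*(l^3 - l^2 - 17*l - 15) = (l - 2)*(l + 2)*(l + 3)*(l^2 - 4*l - 5) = (l - 5)*(l - 2)*(l + 2)*(l + 3)*(l + 1)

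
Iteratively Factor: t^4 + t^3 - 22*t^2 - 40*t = (t + 4)*(t^3 - 3*t^2 - 10*t) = (t - 5)*(t + 4)*(t^2 + 2*t) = t*(t - 5)*(t + 4)*(t + 2)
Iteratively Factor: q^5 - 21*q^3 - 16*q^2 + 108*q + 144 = (q - 3)*(q^4 + 3*q^3 - 12*q^2 - 52*q - 48) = (q - 4)*(q - 3)*(q^3 + 7*q^2 + 16*q + 12) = (q - 4)*(q - 3)*(q + 3)*(q^2 + 4*q + 4) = (q - 4)*(q - 3)*(q + 2)*(q + 3)*(q + 2)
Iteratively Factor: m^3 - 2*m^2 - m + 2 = (m + 1)*(m^2 - 3*m + 2) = (m - 1)*(m + 1)*(m - 2)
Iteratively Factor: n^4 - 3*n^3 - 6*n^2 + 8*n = (n + 2)*(n^3 - 5*n^2 + 4*n) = (n - 1)*(n + 2)*(n^2 - 4*n) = (n - 4)*(n - 1)*(n + 2)*(n)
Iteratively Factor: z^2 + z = (z)*(z + 1)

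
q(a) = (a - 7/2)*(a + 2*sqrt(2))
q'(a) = 2*a - 7/2 + 2*sqrt(2)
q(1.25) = -9.18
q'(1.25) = 1.83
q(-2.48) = -2.08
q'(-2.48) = -5.63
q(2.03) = -7.14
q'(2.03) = 3.39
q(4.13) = 4.38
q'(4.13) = 7.59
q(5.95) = 21.51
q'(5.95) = 11.23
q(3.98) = 3.27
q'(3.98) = 7.29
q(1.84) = -7.75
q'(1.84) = 3.01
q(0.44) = -10.00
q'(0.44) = 0.21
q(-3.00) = 1.12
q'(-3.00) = -6.67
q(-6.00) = 30.13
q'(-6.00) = -12.67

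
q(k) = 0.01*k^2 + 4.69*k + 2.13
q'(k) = 0.02*k + 4.69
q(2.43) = 13.59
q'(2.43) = 4.74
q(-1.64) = -5.53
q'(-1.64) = 4.66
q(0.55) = 4.71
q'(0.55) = 4.70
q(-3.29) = -13.19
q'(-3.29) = 4.62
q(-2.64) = -10.18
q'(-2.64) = 4.64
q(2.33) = 13.11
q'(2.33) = 4.74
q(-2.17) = -8.00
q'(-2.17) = 4.65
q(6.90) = 34.97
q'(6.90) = 4.83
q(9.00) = 45.15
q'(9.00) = 4.87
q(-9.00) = -39.27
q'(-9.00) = 4.51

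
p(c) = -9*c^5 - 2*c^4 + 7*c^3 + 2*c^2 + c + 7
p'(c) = -45*c^4 - 8*c^3 + 21*c^2 + 4*c + 1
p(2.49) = -808.39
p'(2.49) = -1712.20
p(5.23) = -35644.92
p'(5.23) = -34216.27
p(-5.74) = 52651.45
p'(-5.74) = -46666.60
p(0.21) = 7.36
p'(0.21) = 2.60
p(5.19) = -34297.06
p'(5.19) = -33180.88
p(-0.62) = 6.01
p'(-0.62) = 1.85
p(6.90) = -142887.56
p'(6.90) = -103601.71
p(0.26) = 7.50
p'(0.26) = 3.11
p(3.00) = -2132.00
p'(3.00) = -3659.00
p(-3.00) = 1858.00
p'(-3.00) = -3251.00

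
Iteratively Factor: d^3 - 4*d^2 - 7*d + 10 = (d + 2)*(d^2 - 6*d + 5) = (d - 5)*(d + 2)*(d - 1)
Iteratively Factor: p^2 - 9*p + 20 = (p - 5)*(p - 4)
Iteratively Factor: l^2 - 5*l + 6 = (l - 2)*(l - 3)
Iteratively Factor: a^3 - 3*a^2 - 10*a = (a + 2)*(a^2 - 5*a) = (a - 5)*(a + 2)*(a)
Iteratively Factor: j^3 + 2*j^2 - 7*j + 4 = (j - 1)*(j^2 + 3*j - 4) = (j - 1)^2*(j + 4)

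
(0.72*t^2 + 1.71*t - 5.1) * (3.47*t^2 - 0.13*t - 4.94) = 2.4984*t^4 + 5.8401*t^3 - 21.4761*t^2 - 7.7844*t + 25.194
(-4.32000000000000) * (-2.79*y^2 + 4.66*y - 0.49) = 12.0528*y^2 - 20.1312*y + 2.1168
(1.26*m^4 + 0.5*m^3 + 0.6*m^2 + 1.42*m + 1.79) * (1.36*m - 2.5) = 1.7136*m^5 - 2.47*m^4 - 0.434*m^3 + 0.4312*m^2 - 1.1156*m - 4.475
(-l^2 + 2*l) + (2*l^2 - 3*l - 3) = l^2 - l - 3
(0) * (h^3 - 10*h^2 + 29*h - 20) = 0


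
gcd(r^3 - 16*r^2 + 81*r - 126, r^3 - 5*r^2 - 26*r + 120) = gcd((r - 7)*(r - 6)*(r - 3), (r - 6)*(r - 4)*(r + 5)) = r - 6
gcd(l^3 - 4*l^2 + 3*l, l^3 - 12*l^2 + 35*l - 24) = l^2 - 4*l + 3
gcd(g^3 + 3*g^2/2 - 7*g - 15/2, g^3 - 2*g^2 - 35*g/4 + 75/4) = g^2 + g/2 - 15/2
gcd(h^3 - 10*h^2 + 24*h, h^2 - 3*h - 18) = h - 6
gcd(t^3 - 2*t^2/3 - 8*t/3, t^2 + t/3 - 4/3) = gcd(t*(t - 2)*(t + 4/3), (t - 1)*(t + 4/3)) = t + 4/3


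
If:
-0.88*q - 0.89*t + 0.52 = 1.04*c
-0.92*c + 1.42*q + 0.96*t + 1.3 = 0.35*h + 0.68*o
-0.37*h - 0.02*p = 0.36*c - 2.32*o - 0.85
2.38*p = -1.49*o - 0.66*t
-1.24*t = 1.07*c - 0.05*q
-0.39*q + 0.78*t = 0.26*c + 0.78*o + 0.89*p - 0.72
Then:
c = 0.47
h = 2.86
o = 0.16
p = 0.01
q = 0.43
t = -0.38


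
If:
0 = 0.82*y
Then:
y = 0.00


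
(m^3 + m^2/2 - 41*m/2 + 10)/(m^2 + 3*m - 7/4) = 2*(m^2 + m - 20)/(2*m + 7)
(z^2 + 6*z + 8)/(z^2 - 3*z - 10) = (z + 4)/(z - 5)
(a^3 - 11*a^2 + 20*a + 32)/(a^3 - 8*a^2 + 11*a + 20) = (a - 8)/(a - 5)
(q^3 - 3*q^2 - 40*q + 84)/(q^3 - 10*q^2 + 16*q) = (q^2 - q - 42)/(q*(q - 8))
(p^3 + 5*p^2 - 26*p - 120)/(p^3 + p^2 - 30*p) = (p + 4)/p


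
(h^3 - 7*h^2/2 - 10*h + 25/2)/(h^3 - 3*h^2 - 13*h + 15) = (h + 5/2)/(h + 3)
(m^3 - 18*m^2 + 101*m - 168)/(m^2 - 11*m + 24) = m - 7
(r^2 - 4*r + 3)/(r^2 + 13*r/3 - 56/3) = 3*(r^2 - 4*r + 3)/(3*r^2 + 13*r - 56)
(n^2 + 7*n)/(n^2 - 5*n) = (n + 7)/(n - 5)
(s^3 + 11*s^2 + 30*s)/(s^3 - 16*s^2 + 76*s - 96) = s*(s^2 + 11*s + 30)/(s^3 - 16*s^2 + 76*s - 96)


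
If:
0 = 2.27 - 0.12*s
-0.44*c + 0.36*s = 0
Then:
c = 15.48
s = 18.92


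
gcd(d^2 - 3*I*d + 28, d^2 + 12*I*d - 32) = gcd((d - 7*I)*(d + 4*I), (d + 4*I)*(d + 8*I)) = d + 4*I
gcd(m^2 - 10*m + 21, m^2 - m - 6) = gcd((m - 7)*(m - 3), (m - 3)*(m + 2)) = m - 3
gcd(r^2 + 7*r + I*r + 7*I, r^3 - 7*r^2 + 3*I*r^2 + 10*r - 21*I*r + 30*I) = 1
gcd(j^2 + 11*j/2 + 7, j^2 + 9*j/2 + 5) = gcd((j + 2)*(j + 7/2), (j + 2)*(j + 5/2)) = j + 2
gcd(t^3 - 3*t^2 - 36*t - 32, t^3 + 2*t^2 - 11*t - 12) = t^2 + 5*t + 4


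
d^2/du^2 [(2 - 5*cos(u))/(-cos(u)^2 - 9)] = ((40*cos(u) - 16)*sin(u)^2*cos(u)^2 - 5*(cos(u)^2 + 9)^2*cos(u) + 2*(cos(u)^2 + 9)*(-2*cos(2*u) + 5*cos(3*u)))/(cos(u)^2 + 9)^3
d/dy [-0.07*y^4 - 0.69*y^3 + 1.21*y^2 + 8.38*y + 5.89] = -0.28*y^3 - 2.07*y^2 + 2.42*y + 8.38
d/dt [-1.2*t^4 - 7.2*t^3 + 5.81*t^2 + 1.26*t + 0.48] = -4.8*t^3 - 21.6*t^2 + 11.62*t + 1.26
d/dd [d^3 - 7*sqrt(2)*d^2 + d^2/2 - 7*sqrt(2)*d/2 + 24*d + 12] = 3*d^2 - 14*sqrt(2)*d + d - 7*sqrt(2)/2 + 24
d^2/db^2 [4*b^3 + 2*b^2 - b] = 24*b + 4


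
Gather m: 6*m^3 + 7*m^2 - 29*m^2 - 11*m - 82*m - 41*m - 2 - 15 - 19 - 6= 6*m^3 - 22*m^2 - 134*m - 42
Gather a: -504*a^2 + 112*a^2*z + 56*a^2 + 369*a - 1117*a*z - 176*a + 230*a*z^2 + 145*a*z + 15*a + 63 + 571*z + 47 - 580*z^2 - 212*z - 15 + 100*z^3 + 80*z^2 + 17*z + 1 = a^2*(112*z - 448) + a*(230*z^2 - 972*z + 208) + 100*z^3 - 500*z^2 + 376*z + 96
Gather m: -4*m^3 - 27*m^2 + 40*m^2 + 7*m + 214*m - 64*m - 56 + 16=-4*m^3 + 13*m^2 + 157*m - 40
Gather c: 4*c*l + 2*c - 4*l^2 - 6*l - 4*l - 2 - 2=c*(4*l + 2) - 4*l^2 - 10*l - 4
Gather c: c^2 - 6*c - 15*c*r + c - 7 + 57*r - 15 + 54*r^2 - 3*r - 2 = c^2 + c*(-15*r - 5) + 54*r^2 + 54*r - 24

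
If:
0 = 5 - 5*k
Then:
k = 1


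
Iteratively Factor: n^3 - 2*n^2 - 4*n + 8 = (n - 2)*(n^2 - 4) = (n - 2)*(n + 2)*(n - 2)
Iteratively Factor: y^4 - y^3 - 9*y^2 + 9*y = (y + 3)*(y^3 - 4*y^2 + 3*y) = (y - 3)*(y + 3)*(y^2 - y) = y*(y - 3)*(y + 3)*(y - 1)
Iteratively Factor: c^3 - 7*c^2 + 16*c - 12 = (c - 3)*(c^2 - 4*c + 4) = (c - 3)*(c - 2)*(c - 2)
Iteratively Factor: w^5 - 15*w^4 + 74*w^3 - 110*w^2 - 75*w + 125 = (w - 5)*(w^4 - 10*w^3 + 24*w^2 + 10*w - 25) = (w - 5)^2*(w^3 - 5*w^2 - w + 5) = (w - 5)^2*(w + 1)*(w^2 - 6*w + 5) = (w - 5)^3*(w + 1)*(w - 1)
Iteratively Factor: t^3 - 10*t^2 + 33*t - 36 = (t - 3)*(t^2 - 7*t + 12) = (t - 4)*(t - 3)*(t - 3)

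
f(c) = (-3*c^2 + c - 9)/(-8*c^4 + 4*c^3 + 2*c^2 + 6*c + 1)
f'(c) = (1 - 6*c)/(-8*c^4 + 4*c^3 + 2*c^2 + 6*c + 1) + (-3*c^2 + c - 9)*(32*c^3 - 12*c^2 - 4*c - 6)/(-8*c^4 + 4*c^3 + 2*c^2 + 6*c + 1)^2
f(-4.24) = 0.02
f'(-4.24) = 0.01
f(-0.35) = 8.48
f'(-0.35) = 52.31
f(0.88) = -1.81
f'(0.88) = -1.69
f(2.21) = 0.17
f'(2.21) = -0.28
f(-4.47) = 0.02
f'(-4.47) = 0.01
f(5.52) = 0.01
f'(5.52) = -0.01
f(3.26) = 0.05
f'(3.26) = -0.04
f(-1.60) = 0.25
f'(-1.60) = 0.42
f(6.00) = 0.01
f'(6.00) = 0.00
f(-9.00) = 0.00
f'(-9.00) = 0.00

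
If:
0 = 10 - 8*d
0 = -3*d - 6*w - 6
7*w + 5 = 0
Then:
No Solution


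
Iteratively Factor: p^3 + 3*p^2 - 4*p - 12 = (p - 2)*(p^2 + 5*p + 6) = (p - 2)*(p + 3)*(p + 2)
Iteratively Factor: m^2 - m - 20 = (m + 4)*(m - 5)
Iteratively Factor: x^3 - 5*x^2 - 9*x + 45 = (x + 3)*(x^2 - 8*x + 15) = (x - 3)*(x + 3)*(x - 5)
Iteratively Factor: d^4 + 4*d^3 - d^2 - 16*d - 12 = (d + 3)*(d^3 + d^2 - 4*d - 4) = (d - 2)*(d + 3)*(d^2 + 3*d + 2) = (d - 2)*(d + 1)*(d + 3)*(d + 2)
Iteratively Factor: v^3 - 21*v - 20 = (v + 4)*(v^2 - 4*v - 5) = (v - 5)*(v + 4)*(v + 1)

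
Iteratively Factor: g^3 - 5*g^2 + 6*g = (g)*(g^2 - 5*g + 6) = g*(g - 3)*(g - 2)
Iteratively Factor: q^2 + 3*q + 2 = (q + 1)*(q + 2)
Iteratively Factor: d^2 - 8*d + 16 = (d - 4)*(d - 4)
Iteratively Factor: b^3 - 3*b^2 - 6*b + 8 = (b - 4)*(b^2 + b - 2) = (b - 4)*(b - 1)*(b + 2)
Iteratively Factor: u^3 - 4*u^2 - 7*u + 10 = (u - 1)*(u^2 - 3*u - 10) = (u - 5)*(u - 1)*(u + 2)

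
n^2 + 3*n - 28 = (n - 4)*(n + 7)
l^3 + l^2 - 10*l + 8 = (l - 2)*(l - 1)*(l + 4)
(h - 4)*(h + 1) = h^2 - 3*h - 4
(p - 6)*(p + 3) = p^2 - 3*p - 18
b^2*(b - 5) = b^3 - 5*b^2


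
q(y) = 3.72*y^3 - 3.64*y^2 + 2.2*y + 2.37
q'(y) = 11.16*y^2 - 7.28*y + 2.2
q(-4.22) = -351.30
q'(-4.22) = 231.66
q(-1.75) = -32.56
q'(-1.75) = 49.12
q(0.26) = 2.76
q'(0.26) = 1.06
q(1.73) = 14.54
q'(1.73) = 23.01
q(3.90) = 176.25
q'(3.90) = 143.55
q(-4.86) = -521.32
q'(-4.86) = 301.18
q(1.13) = 5.58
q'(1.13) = 8.22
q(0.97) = 4.47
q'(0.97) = 5.64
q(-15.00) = -13404.63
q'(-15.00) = 2622.40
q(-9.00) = -3024.15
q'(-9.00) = 971.68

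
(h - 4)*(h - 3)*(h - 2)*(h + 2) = h^4 - 7*h^3 + 8*h^2 + 28*h - 48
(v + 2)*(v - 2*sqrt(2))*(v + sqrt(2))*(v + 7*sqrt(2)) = v^4 + 2*v^3 + 6*sqrt(2)*v^3 - 18*v^2 + 12*sqrt(2)*v^2 - 28*sqrt(2)*v - 36*v - 56*sqrt(2)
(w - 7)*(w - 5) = w^2 - 12*w + 35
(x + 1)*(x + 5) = x^2 + 6*x + 5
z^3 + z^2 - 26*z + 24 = (z - 4)*(z - 1)*(z + 6)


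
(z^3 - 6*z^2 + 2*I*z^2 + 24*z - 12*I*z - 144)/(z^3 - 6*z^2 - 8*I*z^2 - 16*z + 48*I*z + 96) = (z + 6*I)/(z - 4*I)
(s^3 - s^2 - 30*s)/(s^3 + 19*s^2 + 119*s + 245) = s*(s - 6)/(s^2 + 14*s + 49)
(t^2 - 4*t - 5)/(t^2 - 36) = (t^2 - 4*t - 5)/(t^2 - 36)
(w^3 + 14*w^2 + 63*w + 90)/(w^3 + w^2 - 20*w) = (w^2 + 9*w + 18)/(w*(w - 4))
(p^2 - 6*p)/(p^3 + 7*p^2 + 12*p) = (p - 6)/(p^2 + 7*p + 12)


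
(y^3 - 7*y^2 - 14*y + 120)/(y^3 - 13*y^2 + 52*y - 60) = (y + 4)/(y - 2)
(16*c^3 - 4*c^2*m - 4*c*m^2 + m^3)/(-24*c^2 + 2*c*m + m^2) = (-4*c^2 + m^2)/(6*c + m)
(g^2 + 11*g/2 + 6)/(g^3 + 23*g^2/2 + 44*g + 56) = (2*g + 3)/(2*g^2 + 15*g + 28)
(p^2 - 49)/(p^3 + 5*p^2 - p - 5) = (p^2 - 49)/(p^3 + 5*p^2 - p - 5)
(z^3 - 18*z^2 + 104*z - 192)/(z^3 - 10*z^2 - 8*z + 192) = (z - 4)/(z + 4)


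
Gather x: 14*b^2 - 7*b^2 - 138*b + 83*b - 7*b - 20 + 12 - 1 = 7*b^2 - 62*b - 9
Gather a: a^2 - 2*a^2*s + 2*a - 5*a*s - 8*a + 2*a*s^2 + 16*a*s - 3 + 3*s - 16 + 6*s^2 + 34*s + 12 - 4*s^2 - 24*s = a^2*(1 - 2*s) + a*(2*s^2 + 11*s - 6) + 2*s^2 + 13*s - 7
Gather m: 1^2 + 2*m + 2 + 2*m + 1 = 4*m + 4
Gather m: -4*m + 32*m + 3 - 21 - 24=28*m - 42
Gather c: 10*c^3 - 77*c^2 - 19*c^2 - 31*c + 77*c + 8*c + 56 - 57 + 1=10*c^3 - 96*c^2 + 54*c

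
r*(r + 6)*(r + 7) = r^3 + 13*r^2 + 42*r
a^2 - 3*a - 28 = (a - 7)*(a + 4)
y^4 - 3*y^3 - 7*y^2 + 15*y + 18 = (y - 3)^2*(y + 1)*(y + 2)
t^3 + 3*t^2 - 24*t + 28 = (t - 2)^2*(t + 7)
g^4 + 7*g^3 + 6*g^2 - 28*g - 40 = (g - 2)*(g + 2)^2*(g + 5)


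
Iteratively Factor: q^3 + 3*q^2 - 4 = (q - 1)*(q^2 + 4*q + 4) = (q - 1)*(q + 2)*(q + 2)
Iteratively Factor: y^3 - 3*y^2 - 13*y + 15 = (y - 5)*(y^2 + 2*y - 3) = (y - 5)*(y - 1)*(y + 3)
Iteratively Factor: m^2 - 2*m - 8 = (m - 4)*(m + 2)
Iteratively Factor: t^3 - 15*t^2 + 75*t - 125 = (t - 5)*(t^2 - 10*t + 25) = (t - 5)^2*(t - 5)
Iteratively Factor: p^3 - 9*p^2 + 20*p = (p - 4)*(p^2 - 5*p) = (p - 5)*(p - 4)*(p)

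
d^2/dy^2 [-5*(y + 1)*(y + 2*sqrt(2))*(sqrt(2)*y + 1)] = -30*sqrt(2)*y - 50 - 10*sqrt(2)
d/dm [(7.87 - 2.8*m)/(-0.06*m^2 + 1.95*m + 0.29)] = (-0.168*m^2 + 0.9444*m - 16.1585)/(0.0036*m^4 - 0.234*m^3 + 3.7677*m^2 + 1.131*m + 0.0841)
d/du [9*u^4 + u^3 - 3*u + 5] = 36*u^3 + 3*u^2 - 3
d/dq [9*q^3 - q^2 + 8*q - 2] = 27*q^2 - 2*q + 8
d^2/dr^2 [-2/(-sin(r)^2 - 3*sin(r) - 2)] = 2*(-4*sin(r)^3 - 5*sin(r)^2 + 10*sin(r) + 14)/((sin(r) + 1)^2*(sin(r) + 2)^3)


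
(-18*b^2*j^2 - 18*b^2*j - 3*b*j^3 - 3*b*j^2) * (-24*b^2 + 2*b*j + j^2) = 432*b^4*j^2 + 432*b^4*j + 36*b^3*j^3 + 36*b^3*j^2 - 24*b^2*j^4 - 24*b^2*j^3 - 3*b*j^5 - 3*b*j^4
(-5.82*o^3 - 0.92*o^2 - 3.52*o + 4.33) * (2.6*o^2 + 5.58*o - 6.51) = -15.132*o^5 - 34.8676*o^4 + 23.6026*o^3 - 2.3944*o^2 + 47.0766*o - 28.1883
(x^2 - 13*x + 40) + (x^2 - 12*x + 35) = 2*x^2 - 25*x + 75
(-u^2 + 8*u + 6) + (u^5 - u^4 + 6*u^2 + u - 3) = u^5 - u^4 + 5*u^2 + 9*u + 3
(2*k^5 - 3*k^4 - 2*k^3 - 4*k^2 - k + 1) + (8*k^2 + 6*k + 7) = 2*k^5 - 3*k^4 - 2*k^3 + 4*k^2 + 5*k + 8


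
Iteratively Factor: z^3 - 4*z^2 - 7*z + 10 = (z - 1)*(z^2 - 3*z - 10) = (z - 5)*(z - 1)*(z + 2)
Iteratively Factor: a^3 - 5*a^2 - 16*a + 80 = (a - 4)*(a^2 - a - 20) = (a - 5)*(a - 4)*(a + 4)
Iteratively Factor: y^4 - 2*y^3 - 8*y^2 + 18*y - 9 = (y + 3)*(y^3 - 5*y^2 + 7*y - 3) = (y - 1)*(y + 3)*(y^2 - 4*y + 3) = (y - 3)*(y - 1)*(y + 3)*(y - 1)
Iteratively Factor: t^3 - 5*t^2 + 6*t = (t)*(t^2 - 5*t + 6) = t*(t - 3)*(t - 2)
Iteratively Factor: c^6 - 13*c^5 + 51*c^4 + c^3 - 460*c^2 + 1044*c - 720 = (c - 5)*(c^5 - 8*c^4 + 11*c^3 + 56*c^2 - 180*c + 144) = (c - 5)*(c - 2)*(c^4 - 6*c^3 - c^2 + 54*c - 72) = (c - 5)*(c - 4)*(c - 2)*(c^3 - 2*c^2 - 9*c + 18) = (c - 5)*(c - 4)*(c - 2)*(c + 3)*(c^2 - 5*c + 6) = (c - 5)*(c - 4)*(c - 3)*(c - 2)*(c + 3)*(c - 2)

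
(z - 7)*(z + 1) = z^2 - 6*z - 7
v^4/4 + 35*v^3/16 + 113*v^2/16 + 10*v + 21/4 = (v/2 + 1)^2*(v + 7/4)*(v + 3)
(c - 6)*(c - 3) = c^2 - 9*c + 18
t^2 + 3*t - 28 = (t - 4)*(t + 7)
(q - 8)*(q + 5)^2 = q^3 + 2*q^2 - 55*q - 200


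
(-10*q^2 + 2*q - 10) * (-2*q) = 20*q^3 - 4*q^2 + 20*q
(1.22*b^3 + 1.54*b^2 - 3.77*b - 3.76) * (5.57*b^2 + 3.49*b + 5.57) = 6.7954*b^5 + 12.8356*b^4 - 8.8289*b^3 - 25.5227*b^2 - 34.1213*b - 20.9432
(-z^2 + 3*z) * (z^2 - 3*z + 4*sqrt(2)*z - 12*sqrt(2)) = -z^4 - 4*sqrt(2)*z^3 + 6*z^3 - 9*z^2 + 24*sqrt(2)*z^2 - 36*sqrt(2)*z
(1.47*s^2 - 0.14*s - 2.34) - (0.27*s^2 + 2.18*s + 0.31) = 1.2*s^2 - 2.32*s - 2.65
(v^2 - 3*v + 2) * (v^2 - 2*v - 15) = v^4 - 5*v^3 - 7*v^2 + 41*v - 30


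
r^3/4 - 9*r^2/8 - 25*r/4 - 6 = (r/4 + 1/2)*(r - 8)*(r + 3/2)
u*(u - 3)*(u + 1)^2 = u^4 - u^3 - 5*u^2 - 3*u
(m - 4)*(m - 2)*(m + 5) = m^3 - m^2 - 22*m + 40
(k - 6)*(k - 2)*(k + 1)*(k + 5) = k^4 - 2*k^3 - 31*k^2 + 32*k + 60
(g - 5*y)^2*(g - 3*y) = g^3 - 13*g^2*y + 55*g*y^2 - 75*y^3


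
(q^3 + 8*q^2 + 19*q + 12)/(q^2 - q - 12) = (q^2 + 5*q + 4)/(q - 4)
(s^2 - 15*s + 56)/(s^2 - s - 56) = (s - 7)/(s + 7)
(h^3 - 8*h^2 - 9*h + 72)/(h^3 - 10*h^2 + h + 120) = (h - 3)/(h - 5)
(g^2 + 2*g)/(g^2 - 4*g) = (g + 2)/(g - 4)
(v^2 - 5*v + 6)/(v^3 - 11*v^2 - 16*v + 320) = (v^2 - 5*v + 6)/(v^3 - 11*v^2 - 16*v + 320)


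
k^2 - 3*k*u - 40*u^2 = (k - 8*u)*(k + 5*u)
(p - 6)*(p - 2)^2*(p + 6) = p^4 - 4*p^3 - 32*p^2 + 144*p - 144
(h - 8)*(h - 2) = h^2 - 10*h + 16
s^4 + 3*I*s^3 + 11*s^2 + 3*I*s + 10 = (s - 2*I)*(s - I)*(s + I)*(s + 5*I)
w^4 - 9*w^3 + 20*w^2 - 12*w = w*(w - 6)*(w - 2)*(w - 1)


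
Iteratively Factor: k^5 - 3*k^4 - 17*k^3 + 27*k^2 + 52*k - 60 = (k - 5)*(k^4 + 2*k^3 - 7*k^2 - 8*k + 12) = (k - 5)*(k + 3)*(k^3 - k^2 - 4*k + 4) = (k - 5)*(k + 2)*(k + 3)*(k^2 - 3*k + 2) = (k - 5)*(k - 2)*(k + 2)*(k + 3)*(k - 1)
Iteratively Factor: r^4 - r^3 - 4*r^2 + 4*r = (r - 1)*(r^3 - 4*r) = r*(r - 1)*(r^2 - 4) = r*(r - 1)*(r + 2)*(r - 2)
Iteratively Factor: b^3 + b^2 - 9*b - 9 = (b + 1)*(b^2 - 9) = (b - 3)*(b + 1)*(b + 3)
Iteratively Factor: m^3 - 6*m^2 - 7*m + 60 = (m - 4)*(m^2 - 2*m - 15) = (m - 4)*(m + 3)*(m - 5)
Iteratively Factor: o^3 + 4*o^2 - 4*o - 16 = (o - 2)*(o^2 + 6*o + 8) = (o - 2)*(o + 4)*(o + 2)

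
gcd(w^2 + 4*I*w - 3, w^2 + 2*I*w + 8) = 1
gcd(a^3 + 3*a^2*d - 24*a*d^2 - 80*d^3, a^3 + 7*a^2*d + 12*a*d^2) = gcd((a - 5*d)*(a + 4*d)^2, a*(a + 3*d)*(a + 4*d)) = a + 4*d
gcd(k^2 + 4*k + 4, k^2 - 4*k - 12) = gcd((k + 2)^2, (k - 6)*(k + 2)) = k + 2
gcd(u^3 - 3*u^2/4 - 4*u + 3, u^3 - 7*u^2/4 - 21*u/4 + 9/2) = u^2 + 5*u/4 - 3/2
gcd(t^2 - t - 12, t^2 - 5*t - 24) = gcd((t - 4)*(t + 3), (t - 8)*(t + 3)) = t + 3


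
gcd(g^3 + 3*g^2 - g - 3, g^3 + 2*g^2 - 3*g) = g^2 + 2*g - 3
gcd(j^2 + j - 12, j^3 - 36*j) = 1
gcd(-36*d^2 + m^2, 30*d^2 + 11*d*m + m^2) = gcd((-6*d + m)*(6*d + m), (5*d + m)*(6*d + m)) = 6*d + m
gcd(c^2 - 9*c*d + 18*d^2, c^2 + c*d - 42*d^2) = c - 6*d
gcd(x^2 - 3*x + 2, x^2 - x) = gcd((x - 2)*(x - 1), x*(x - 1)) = x - 1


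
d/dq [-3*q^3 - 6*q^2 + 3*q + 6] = -9*q^2 - 12*q + 3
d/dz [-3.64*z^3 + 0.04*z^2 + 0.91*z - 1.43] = -10.92*z^2 + 0.08*z + 0.91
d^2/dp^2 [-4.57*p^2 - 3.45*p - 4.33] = -9.14000000000000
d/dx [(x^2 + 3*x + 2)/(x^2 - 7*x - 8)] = -10/(x^2 - 16*x + 64)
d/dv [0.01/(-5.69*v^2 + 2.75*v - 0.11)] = (0.1138*v - 0.0275)/(5.69*v^2 - 2.75*v + 0.11)^2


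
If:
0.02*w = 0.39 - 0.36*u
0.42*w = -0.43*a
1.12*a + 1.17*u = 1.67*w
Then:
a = -0.44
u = 1.06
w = 0.45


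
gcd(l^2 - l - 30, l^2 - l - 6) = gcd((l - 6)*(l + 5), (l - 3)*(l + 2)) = 1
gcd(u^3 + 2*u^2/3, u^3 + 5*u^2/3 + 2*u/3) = u^2 + 2*u/3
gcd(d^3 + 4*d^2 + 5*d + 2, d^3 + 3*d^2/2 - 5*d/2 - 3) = d^2 + 3*d + 2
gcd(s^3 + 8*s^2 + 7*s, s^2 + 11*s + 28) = s + 7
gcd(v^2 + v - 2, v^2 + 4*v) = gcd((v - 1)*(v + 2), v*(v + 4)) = 1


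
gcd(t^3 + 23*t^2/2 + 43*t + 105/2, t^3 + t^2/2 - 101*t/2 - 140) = t^2 + 17*t/2 + 35/2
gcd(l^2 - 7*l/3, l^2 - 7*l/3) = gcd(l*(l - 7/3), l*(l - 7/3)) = l^2 - 7*l/3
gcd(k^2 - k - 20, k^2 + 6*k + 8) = k + 4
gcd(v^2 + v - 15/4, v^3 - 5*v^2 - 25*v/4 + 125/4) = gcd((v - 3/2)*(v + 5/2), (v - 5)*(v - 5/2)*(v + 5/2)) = v + 5/2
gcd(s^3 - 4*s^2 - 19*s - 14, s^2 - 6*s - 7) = s^2 - 6*s - 7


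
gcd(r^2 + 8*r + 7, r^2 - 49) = r + 7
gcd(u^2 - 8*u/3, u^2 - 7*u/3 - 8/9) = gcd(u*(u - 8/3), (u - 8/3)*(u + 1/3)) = u - 8/3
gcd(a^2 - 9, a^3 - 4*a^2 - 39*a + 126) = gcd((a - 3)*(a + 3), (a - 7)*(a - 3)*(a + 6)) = a - 3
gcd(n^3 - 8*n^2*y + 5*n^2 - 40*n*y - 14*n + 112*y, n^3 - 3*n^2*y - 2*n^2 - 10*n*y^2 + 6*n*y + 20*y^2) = n - 2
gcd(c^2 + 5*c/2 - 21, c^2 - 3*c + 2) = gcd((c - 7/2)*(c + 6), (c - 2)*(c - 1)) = 1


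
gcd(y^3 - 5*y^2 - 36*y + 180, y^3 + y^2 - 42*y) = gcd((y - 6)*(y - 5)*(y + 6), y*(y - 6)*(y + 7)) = y - 6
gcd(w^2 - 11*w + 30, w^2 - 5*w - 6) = w - 6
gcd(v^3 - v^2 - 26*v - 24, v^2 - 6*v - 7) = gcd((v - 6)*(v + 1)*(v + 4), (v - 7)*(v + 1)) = v + 1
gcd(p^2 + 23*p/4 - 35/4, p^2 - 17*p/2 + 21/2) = 1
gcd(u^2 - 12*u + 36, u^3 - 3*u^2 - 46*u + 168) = u - 6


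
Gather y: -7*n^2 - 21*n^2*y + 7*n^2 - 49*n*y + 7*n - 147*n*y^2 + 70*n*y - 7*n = -147*n*y^2 + y*(-21*n^2 + 21*n)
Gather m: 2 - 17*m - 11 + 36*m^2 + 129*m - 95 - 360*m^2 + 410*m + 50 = -324*m^2 + 522*m - 54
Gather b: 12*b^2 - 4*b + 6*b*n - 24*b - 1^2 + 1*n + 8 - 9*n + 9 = 12*b^2 + b*(6*n - 28) - 8*n + 16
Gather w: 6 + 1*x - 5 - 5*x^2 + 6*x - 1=-5*x^2 + 7*x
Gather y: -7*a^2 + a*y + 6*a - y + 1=-7*a^2 + 6*a + y*(a - 1) + 1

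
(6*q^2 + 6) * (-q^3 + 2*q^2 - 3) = -6*q^5 + 12*q^4 - 6*q^3 - 6*q^2 - 18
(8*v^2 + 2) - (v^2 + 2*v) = 7*v^2 - 2*v + 2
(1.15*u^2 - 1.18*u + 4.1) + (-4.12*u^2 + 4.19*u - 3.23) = -2.97*u^2 + 3.01*u + 0.87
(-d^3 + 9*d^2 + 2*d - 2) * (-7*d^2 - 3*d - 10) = 7*d^5 - 60*d^4 - 31*d^3 - 82*d^2 - 14*d + 20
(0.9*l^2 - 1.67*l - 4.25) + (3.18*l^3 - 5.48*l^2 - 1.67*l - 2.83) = 3.18*l^3 - 4.58*l^2 - 3.34*l - 7.08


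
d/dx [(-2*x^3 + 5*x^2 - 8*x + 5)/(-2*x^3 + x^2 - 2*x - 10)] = 2*(4*x^4 - 12*x^3 + 44*x^2 - 55*x + 45)/(4*x^6 - 4*x^5 + 9*x^4 + 36*x^3 - 16*x^2 + 40*x + 100)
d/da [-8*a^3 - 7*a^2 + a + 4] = -24*a^2 - 14*a + 1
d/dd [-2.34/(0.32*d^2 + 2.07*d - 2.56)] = (1.4976*d + 4.8438)/(0.32*d^2 + 2.07*d - 2.56)^2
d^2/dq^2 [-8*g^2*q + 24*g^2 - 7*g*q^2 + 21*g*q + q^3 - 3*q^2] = -14*g + 6*q - 6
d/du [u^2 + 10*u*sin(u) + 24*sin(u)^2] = 10*u*cos(u) + 2*u + 10*sin(u) + 24*sin(2*u)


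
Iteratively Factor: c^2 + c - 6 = (c - 2)*(c + 3)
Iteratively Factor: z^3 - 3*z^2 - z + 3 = (z - 3)*(z^2 - 1) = (z - 3)*(z - 1)*(z + 1)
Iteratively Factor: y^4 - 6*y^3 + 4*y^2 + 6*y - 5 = (y - 1)*(y^3 - 5*y^2 - y + 5) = (y - 1)^2*(y^2 - 4*y - 5) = (y - 1)^2*(y + 1)*(y - 5)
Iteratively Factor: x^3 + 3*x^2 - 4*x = (x)*(x^2 + 3*x - 4) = x*(x + 4)*(x - 1)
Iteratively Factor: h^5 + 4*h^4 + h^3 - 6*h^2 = (h)*(h^4 + 4*h^3 + h^2 - 6*h) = h^2*(h^3 + 4*h^2 + h - 6) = h^2*(h - 1)*(h^2 + 5*h + 6) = h^2*(h - 1)*(h + 3)*(h + 2)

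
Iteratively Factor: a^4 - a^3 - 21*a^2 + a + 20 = (a + 1)*(a^3 - 2*a^2 - 19*a + 20) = (a - 1)*(a + 1)*(a^2 - a - 20) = (a - 1)*(a + 1)*(a + 4)*(a - 5)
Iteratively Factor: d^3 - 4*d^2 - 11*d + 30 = (d - 5)*(d^2 + d - 6) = (d - 5)*(d - 2)*(d + 3)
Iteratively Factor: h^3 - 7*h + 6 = (h + 3)*(h^2 - 3*h + 2) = (h - 1)*(h + 3)*(h - 2)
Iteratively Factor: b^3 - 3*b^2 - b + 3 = (b - 1)*(b^2 - 2*b - 3) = (b - 1)*(b + 1)*(b - 3)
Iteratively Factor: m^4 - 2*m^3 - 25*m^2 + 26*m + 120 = (m + 4)*(m^3 - 6*m^2 - m + 30) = (m - 5)*(m + 4)*(m^2 - m - 6) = (m - 5)*(m - 3)*(m + 4)*(m + 2)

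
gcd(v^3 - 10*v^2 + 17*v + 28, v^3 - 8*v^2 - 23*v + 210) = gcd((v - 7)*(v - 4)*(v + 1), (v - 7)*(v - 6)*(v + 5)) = v - 7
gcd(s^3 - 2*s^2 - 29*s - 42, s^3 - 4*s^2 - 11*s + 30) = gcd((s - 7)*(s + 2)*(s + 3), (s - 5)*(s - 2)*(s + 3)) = s + 3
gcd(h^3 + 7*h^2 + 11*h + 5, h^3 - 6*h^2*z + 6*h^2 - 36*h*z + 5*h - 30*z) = h^2 + 6*h + 5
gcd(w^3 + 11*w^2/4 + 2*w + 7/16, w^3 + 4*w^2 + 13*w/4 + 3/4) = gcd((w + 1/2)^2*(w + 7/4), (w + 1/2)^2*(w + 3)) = w^2 + w + 1/4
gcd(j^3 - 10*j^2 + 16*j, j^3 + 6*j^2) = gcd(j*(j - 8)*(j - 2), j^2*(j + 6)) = j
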